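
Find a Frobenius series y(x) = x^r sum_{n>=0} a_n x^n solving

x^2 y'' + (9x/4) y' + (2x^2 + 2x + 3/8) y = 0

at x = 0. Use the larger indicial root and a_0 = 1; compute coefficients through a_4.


Write in Frobenius form y'' + (p(x)/x) y' + (q(x)/x^2) y = 0:
  p(x) = 9/4,  q(x) = 2x^2 + 2x + 3/8.
Indicial equation: r(r-1) + (9/4) r + (3/8) = 0 -> roots r_1 = -1/2, r_2 = -3/4.
Take r = r_1 = -1/2. Let y(x) = x^r sum_{n>=0} a_n x^n with a_0 = 1.
Substitute y = x^r sum a_n x^n and match x^{r+n}. The recurrence is
  D(n) a_n + 2 a_{n-1} + 2 a_{n-2} = 0,  where D(n) = (r+n)(r+n-1) + (9/4)(r+n) + (3/8).
  a_n = [-2 a_{n-1} - 2 a_{n-2}] / D(n).
Since the indicial polynomial factors as (r - r_1)(r - r_2), D(n) = (r_1 + n - r_1)(r_1 + n - r_2) = n(n + 1/4).
Evaluating step by step (a_0 = 1):
  n = 1: D(1) = 1(1 + 1/4) = 5/4; numerator = -2(1) = -2; a_1 = (-2)/(5/4) = -8/5
  n = 2: D(2) = 2(2 + 1/4) = 9/2; numerator = -2(-8/5) - 2(1) = 6/5; a_2 = (6/5)/(9/2) = 4/15
  n = 3: D(3) = 3(3 + 1/4) = 39/4; numerator = -2(4/15) - 2(-8/5) = 8/3; a_3 = (8/3)/(39/4) = 32/117
  n = 4: D(4) = 4(4 + 1/4) = 17; numerator = -2(32/117) - 2(4/15) = -632/585; a_4 = (-632/585)/(17) = -632/9945

r = -1/2; a_0 = 1; a_1 = -8/5; a_2 = 4/15; a_3 = 32/117; a_4 = -632/9945


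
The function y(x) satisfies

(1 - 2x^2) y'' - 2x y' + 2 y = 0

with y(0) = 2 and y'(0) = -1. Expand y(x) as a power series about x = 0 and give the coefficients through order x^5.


Ansatz: y(x) = sum_{n>=0} a_n x^n, so y'(x) = sum_{n>=1} n a_n x^(n-1) and y''(x) = sum_{n>=2} n(n-1) a_n x^(n-2).
Substitute into P(x) y'' + Q(x) y' + R(x) y = 0 with P(x) = 1 - 2x^2, Q(x) = -2x, R(x) = 2, and match powers of x.
Initial conditions: a_0 = 2, a_1 = -1.
Setting the coefficient of each power of x to zero and solving order by order (substituting the coefficients already found):
  x^0: 2 a_2 + 2 a_0 = 0  ->  2 a_2 = -2 a_0 = -4  ->  a_2 = -2
  x^1: 6 a_3 = 0  ->  a_3 = 0
  x^2: 12 a_4 - 6 a_2 = 0  ->  12 a_4 = 6 a_2 = -12  ->  a_4 = -1
  x^3: 20 a_5 - 16 a_3 = 0  ->  20 a_5 = 16 a_3 = 0  ->  a_5 = 0
Truncated series: y(x) = 2 - x - 2 x^2 - x^4 + O(x^6).

a_0 = 2; a_1 = -1; a_2 = -2; a_3 = 0; a_4 = -1; a_5 = 0


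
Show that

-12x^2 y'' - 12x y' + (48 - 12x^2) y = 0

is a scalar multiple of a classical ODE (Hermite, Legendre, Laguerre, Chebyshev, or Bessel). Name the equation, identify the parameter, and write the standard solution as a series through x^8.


All three coefficients share the factor -12; dividing through by -12 gives  x^2 y'' + x y' + (x^2 - 4) y = 0.
This matches the Bessel equation x^2 y'' + x y' + (x^2 - nu^2) y = 0 with nu^2 = 4, so nu = 2; the solution bounded at x = 0 is J_2(x).
Frobenius at x = 0: indicial roots ±nu; for r = nu the recurrence k(k + 2nu) c_k = -c_{k-2} gives the standard series J_nu(x) = sum_{k>=0} (-1)^k / (k! (k+nu)!) (x/2)^(2k+nu). Evaluate the first 4 terms:
  k = 0: (-1)^0 / (0! * 2! * 2^2) x^2 = 1/(1*2*4) x^2 = (1/8) x^2
  k = 1: (-1)^1 / (1! * 3! * 2^4) x^4 = -1/(1*6*16) x^4 = (-1/96) x^4
  k = 2: (-1)^2 / (2! * 4! * 2^6) x^6 = 1/(2*24*64) x^6 = (1/3072) x^6
  k = 3: (-1)^3 / (3! * 5! * 2^8) x^8 = -1/(6*120*256) x^8 = (-1/184320) x^8
Hence J_2(x) = -x^8/184320 + x^6/3072 - x^4/96 + x^2/8 + ....

J_2(x); series = -x^8/184320 + x^6/3072 - x^4/96 + x^2/8


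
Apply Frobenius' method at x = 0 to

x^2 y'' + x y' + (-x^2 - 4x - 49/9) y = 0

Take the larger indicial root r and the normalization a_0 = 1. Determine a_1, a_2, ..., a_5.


Write in Frobenius form y'' + (p(x)/x) y' + (q(x)/x^2) y = 0:
  p(x) = 1,  q(x) = -x^2 - 4x - 49/9.
Indicial equation: r(r-1) + (1) r + (-49/9) = 0 -> roots r_1 = 7/3, r_2 = -7/3.
Take r = r_1 = 7/3. Let y(x) = x^r sum_{n>=0} a_n x^n with a_0 = 1.
Substitute y = x^r sum a_n x^n and match x^{r+n}. The recurrence is
  D(n) a_n - 4 a_{n-1} - 1 a_{n-2} = 0,  where D(n) = (r+n)(r+n-1) + (1)(r+n) + (-49/9).
  a_n = [4 a_{n-1} + 1 a_{n-2}] / D(n).
Since the indicial polynomial factors as (r - r_1)(r - r_2), D(n) = (r_1 + n - r_1)(r_1 + n - r_2) = n(n + 14/3).
Evaluating step by step (a_0 = 1):
  n = 1: D(1) = 1(1 + 14/3) = 17/3; numerator = 4(1) = 4; a_1 = (4)/(17/3) = 12/17
  n = 2: D(2) = 2(2 + 14/3) = 40/3; numerator = 4(12/17) + 1(1) = 65/17; a_2 = (65/17)/(40/3) = 39/136
  n = 3: D(3) = 3(3 + 14/3) = 23; numerator = 4(39/136) + 1(12/17) = 63/34; a_3 = (63/34)/(23) = 63/782
  n = 4: D(4) = 4(4 + 14/3) = 104/3; numerator = 4(63/782) + 1(39/136) = 1905/3128; a_4 = (1905/3128)/(104/3) = 5715/325312
  n = 5: D(5) = 5(5 + 14/3) = 145/3; numerator = 4(5715/325312) + 1(63/782) = 12267/81328; a_5 = (12267/81328)/(145/3) = 1269/406640

r = 7/3; a_0 = 1; a_1 = 12/17; a_2 = 39/136; a_3 = 63/782; a_4 = 5715/325312; a_5 = 1269/406640


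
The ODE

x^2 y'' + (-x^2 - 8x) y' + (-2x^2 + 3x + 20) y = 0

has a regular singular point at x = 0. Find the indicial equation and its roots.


Divide by x^2 to reach normal form y'' + P_1(x) y' + P_2(x) y = 0 with P_1(x) = -1 - 8/x and P_2(x) = -2 + 3/x + 20/x^2.
x = 0 is a singular point because the y'-coefficient -1 - 8/x has a pole at x = 0 and the y-coefficient -2 + 3/x + 20/x^2 has a pole at x = 0.
It is a regular singular point because x P_1(x) = p(x) = -x - 8 and x^2 P_2(x) = q(x) = -2x^2 + 3x + 20 are polynomials, hence analytic at x = 0.
p(0) = -8,  q(0) = 20.
Indicial equation: r(r-1) + p(0) r + q(0) = 0, i.e. r^2 + (p(0) - 1) r + q(0) = 0, i.e. r^2 - 9 r + 20 = 0.
Discriminant: (-9)^2 - 4(20) = 1, so r = (9 ± 1)/2.
Solving: r_1 = 5, r_2 = 4.

indicial: r^2 - 9 r + 20 = 0; roots r_1 = 5, r_2 = 4


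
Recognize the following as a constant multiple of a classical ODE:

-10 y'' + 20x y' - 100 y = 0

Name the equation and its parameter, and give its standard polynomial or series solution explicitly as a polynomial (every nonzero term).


All three coefficients share the factor -10; dividing through by -10 gives  y'' - 2x y' + 10 y = 0.
This matches the Hermite equation y'' - 2x y' + 2n y = 0 with 2n = 10, so n = 5; the polynomial solution is H_5(x).
With y = sum_k a_k x^k, matching x^k gives (k+2)(k+1) a_{k+2} = 2(k - n) a_k = 2(k - 5) a_k. The right side vanishes at k = 5, so the series with the parity of 5 terminates at degree 5.
Standard normalization: leading coefficient of H_n is 2^n, so a_5 = 2^5 = 32. Work downward with a_k = (k+1)(k+2) a_{k+2} / (2(k - n)):
  a_3 = (4)(5)(32) / (2(3 - 5)) = 640/(-4) = -160
  a_1 = (2)(3)(-160) / (2(1 - 5)) = -960/(-8) = 120
Hence H_5(x) = 32 x^5 - 160 x^3 + 120 x.

H_5(x); series = 32 x^5 - 160 x^3 + 120 x


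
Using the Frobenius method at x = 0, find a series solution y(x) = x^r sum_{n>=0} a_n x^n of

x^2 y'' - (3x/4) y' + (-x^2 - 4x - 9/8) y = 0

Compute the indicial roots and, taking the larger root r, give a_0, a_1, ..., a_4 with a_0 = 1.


Write in Frobenius form y'' + (p(x)/x) y' + (q(x)/x^2) y = 0:
  p(x) = -3/4,  q(x) = -x^2 - 4x - 9/8.
Indicial equation: r(r-1) + (-3/4) r + (-9/8) = 0 -> roots r_1 = 9/4, r_2 = -1/2.
Take r = r_1 = 9/4. Let y(x) = x^r sum_{n>=0} a_n x^n with a_0 = 1.
Substitute y = x^r sum a_n x^n and match x^{r+n}. The recurrence is
  D(n) a_n - 4 a_{n-1} - 1 a_{n-2} = 0,  where D(n) = (r+n)(r+n-1) + (-3/4)(r+n) + (-9/8).
  a_n = [4 a_{n-1} + 1 a_{n-2}] / D(n).
Since the indicial polynomial factors as (r - r_1)(r - r_2), D(n) = (r_1 + n - r_1)(r_1 + n - r_2) = n(n + 11/4).
Evaluating step by step (a_0 = 1):
  n = 1: D(1) = 1(1 + 11/4) = 15/4; numerator = 4(1) = 4; a_1 = (4)/(15/4) = 16/15
  n = 2: D(2) = 2(2 + 11/4) = 19/2; numerator = 4(16/15) + 1(1) = 79/15; a_2 = (79/15)/(19/2) = 158/285
  n = 3: D(3) = 3(3 + 11/4) = 69/4; numerator = 4(158/285) + 1(16/15) = 312/95; a_3 = (312/95)/(69/4) = 416/2185
  n = 4: D(4) = 4(4 + 11/4) = 27; numerator = 4(416/2185) + 1(158/285) = 454/345; a_4 = (454/345)/(27) = 454/9315

r = 9/4; a_0 = 1; a_1 = 16/15; a_2 = 158/285; a_3 = 416/2185; a_4 = 454/9315


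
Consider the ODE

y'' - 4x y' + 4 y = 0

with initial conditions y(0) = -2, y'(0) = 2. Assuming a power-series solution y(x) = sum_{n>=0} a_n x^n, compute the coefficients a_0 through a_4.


Ansatz: y(x) = sum_{n>=0} a_n x^n, so y'(x) = sum_{n>=1} n a_n x^(n-1) and y''(x) = sum_{n>=2} n(n-1) a_n x^(n-2).
Substitute into P(x) y'' + Q(x) y' + R(x) y = 0 with P(x) = 1, Q(x) = -4x, R(x) = 4, and match powers of x.
Initial conditions: a_0 = -2, a_1 = 2.
Setting the coefficient of each power of x to zero and solving order by order (substituting the coefficients already found):
  x^0: 2 a_2 + 4 a_0 = 0  ->  2 a_2 = -4 a_0 = 8  ->  a_2 = 4
  x^1: 6 a_3 = 0  ->  a_3 = 0
  x^2: 12 a_4 - 4 a_2 = 0  ->  12 a_4 = 4 a_2 = 16  ->  a_4 = 4/3
Truncated series: y(x) = -2 + 2 x + 4 x^2 + (4/3) x^4 + O(x^5).

a_0 = -2; a_1 = 2; a_2 = 4; a_3 = 0; a_4 = 4/3


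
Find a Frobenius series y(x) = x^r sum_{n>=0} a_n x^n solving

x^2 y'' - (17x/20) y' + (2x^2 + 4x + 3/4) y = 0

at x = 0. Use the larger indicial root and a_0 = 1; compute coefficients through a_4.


Write in Frobenius form y'' + (p(x)/x) y' + (q(x)/x^2) y = 0:
  p(x) = -17/20,  q(x) = 2x^2 + 4x + 3/4.
Indicial equation: r(r-1) + (-17/20) r + (3/4) = 0 -> roots r_1 = 5/4, r_2 = 3/5.
Take r = r_1 = 5/4. Let y(x) = x^r sum_{n>=0} a_n x^n with a_0 = 1.
Substitute y = x^r sum a_n x^n and match x^{r+n}. The recurrence is
  D(n) a_n + 4 a_{n-1} + 2 a_{n-2} = 0,  where D(n) = (r+n)(r+n-1) + (-17/20)(r+n) + (3/4).
  a_n = [-4 a_{n-1} - 2 a_{n-2}] / D(n).
Since the indicial polynomial factors as (r - r_1)(r - r_2), D(n) = (r_1 + n - r_1)(r_1 + n - r_2) = n(n + 13/20).
Evaluating step by step (a_0 = 1):
  n = 1: D(1) = 1(1 + 13/20) = 33/20; numerator = -4(1) = -4; a_1 = (-4)/(33/20) = -80/33
  n = 2: D(2) = 2(2 + 13/20) = 53/10; numerator = -4(-80/33) - 2(1) = 254/33; a_2 = (254/33)/(53/10) = 2540/1749
  n = 3: D(3) = 3(3 + 13/20) = 219/20; numerator = -4(2540/1749) - 2(-80/33) = -560/583; a_3 = (-560/583)/(219/20) = -11200/127677
  n = 4: D(4) = 4(4 + 13/20) = 93/5; numerator = -4(-11200/127677) - 2(2540/1749) = -9880/3869; a_4 = (-9880/3869)/(93/5) = -49400/359817

r = 5/4; a_0 = 1; a_1 = -80/33; a_2 = 2540/1749; a_3 = -11200/127677; a_4 = -49400/359817


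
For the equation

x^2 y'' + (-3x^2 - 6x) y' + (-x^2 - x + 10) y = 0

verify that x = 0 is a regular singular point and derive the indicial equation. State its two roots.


Divide by x^2 to reach normal form y'' + P_1(x) y' + P_2(x) y = 0 with P_1(x) = -3 - 6/x and P_2(x) = -1 - 1/x + 10/x^2.
x = 0 is a singular point because the y'-coefficient -3 - 6/x has a pole at x = 0 and the y-coefficient -1 - 1/x + 10/x^2 has a pole at x = 0.
It is a regular singular point because x P_1(x) = p(x) = -3x - 6 and x^2 P_2(x) = q(x) = -x^2 - x + 10 are polynomials, hence analytic at x = 0.
p(0) = -6,  q(0) = 10.
Indicial equation: r(r-1) + p(0) r + q(0) = 0, i.e. r^2 + (p(0) - 1) r + q(0) = 0, i.e. r^2 - 7 r + 10 = 0.
Discriminant: (-7)^2 - 4(10) = 9, so r = (7 ± 3)/2.
Solving: r_1 = 5, r_2 = 2.

indicial: r^2 - 7 r + 10 = 0; roots r_1 = 5, r_2 = 2


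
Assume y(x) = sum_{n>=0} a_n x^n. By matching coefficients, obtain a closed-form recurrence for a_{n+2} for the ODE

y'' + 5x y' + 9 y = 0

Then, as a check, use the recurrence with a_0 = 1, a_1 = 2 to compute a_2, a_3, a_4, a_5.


Substitute y = sum_n a_n x^n.
y''(x) has coefficient (n+2)(n+1) a_{n+2} at x^n;
5 x y'(x) has coefficient 5 n a_n at x^n (shift);
9 y(x) has coefficient 9 a_n at x^n.
Matching x^n: (n+2)(n+1) a_{n+2} + (5n + 9) a_n = 0.
Thus a_{n+2} = (-5n - 9) / ((n+1)(n+2)) * a_n.

Check with a_0 = 1, a_1 = 2 (apply the recurrence for n = 0, 1, 2, 3): a_0 = 1, a_1 = 2, a_2 = -9/2, a_3 = -14/3, a_4 = 57/8, a_5 = 28/5.

a_(n+2) = (-5n - 9) / ((n+1)(n+2)) * a_n; check: a_0 = 1, a_1 = 2, a_2 = -9/2, a_3 = -14/3, a_4 = 57/8, a_5 = 28/5


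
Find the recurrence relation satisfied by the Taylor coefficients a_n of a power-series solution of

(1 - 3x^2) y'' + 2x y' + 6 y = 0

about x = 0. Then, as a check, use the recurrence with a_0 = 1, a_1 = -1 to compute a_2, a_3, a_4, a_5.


Substitute y = sum_n a_n x^n.
(1 - 3 x^2) y'' contributes (n+2)(n+1) a_{n+2} - 3 n(n-1) a_n at x^n.
2 x y'(x) contributes 2 n a_n at x^n.
6 y(x) contributes 6 a_n at x^n.
Matching x^n: (n+2)(n+1) a_{n+2} + (-3 n(n-1) + 2 n + 6) a_n = 0.
Thus a_{n+2} = (3 n(n-1) - 2 n - 6) / ((n+1)(n+2)) * a_n.

Check with a_0 = 1, a_1 = -1 (apply the recurrence for n = 0, 1, 2, 3): a_0 = 1, a_1 = -1, a_2 = -3, a_3 = 4/3, a_4 = 1, a_5 = 2/5.

a_(n+2) = (3 n(n-1) - 2 n - 6) / ((n+1)(n+2)) * a_n; check: a_0 = 1, a_1 = -1, a_2 = -3, a_3 = 4/3, a_4 = 1, a_5 = 2/5


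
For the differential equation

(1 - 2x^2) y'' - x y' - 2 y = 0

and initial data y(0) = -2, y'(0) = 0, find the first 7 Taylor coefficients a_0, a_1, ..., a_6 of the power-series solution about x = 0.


Ansatz: y(x) = sum_{n>=0} a_n x^n, so y'(x) = sum_{n>=1} n a_n x^(n-1) and y''(x) = sum_{n>=2} n(n-1) a_n x^(n-2).
Substitute into P(x) y'' + Q(x) y' + R(x) y = 0 with P(x) = 1 - 2x^2, Q(x) = -x, R(x) = -2, and match powers of x.
Initial conditions: a_0 = -2, a_1 = 0.
Setting the coefficient of each power of x to zero and solving order by order (substituting the coefficients already found):
  x^0: 2 a_2 - 2 a_0 = 0  ->  2 a_2 = 2 a_0 = -4  ->  a_2 = -2
  x^1: 6 a_3 - 3 a_1 = 0  ->  6 a_3 = 3 a_1 = 0  ->  a_3 = 0
  x^2: 12 a_4 - 8 a_2 = 0  ->  12 a_4 = 8 a_2 = -16  ->  a_4 = -4/3
  x^3: 20 a_5 - 17 a_3 = 0  ->  20 a_5 = 17 a_3 = 0  ->  a_5 = 0
  x^4: 30 a_6 - 30 a_4 = 0  ->  30 a_6 = 30 a_4 = -40  ->  a_6 = -4/3
Truncated series: y(x) = -2 - 2 x^2 - (4/3) x^4 - (4/3) x^6 + O(x^7).

a_0 = -2; a_1 = 0; a_2 = -2; a_3 = 0; a_4 = -4/3; a_5 = 0; a_6 = -4/3


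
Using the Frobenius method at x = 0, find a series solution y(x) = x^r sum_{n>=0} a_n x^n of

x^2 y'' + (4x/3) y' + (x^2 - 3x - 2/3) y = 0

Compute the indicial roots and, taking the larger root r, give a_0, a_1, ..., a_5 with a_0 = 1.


Write in Frobenius form y'' + (p(x)/x) y' + (q(x)/x^2) y = 0:
  p(x) = 4/3,  q(x) = x^2 - 3x - 2/3.
Indicial equation: r(r-1) + (4/3) r + (-2/3) = 0 -> roots r_1 = 2/3, r_2 = -1.
Take r = r_1 = 2/3. Let y(x) = x^r sum_{n>=0} a_n x^n with a_0 = 1.
Substitute y = x^r sum a_n x^n and match x^{r+n}. The recurrence is
  D(n) a_n - 3 a_{n-1} + 1 a_{n-2} = 0,  where D(n) = (r+n)(r+n-1) + (4/3)(r+n) + (-2/3).
  a_n = [3 a_{n-1} - 1 a_{n-2}] / D(n).
Since the indicial polynomial factors as (r - r_1)(r - r_2), D(n) = (r_1 + n - r_1)(r_1 + n - r_2) = n(n + 5/3).
Evaluating step by step (a_0 = 1):
  n = 1: D(1) = 1(1 + 5/3) = 8/3; numerator = 3(1) = 3; a_1 = (3)/(8/3) = 9/8
  n = 2: D(2) = 2(2 + 5/3) = 22/3; numerator = 3(9/8) - 1(1) = 19/8; a_2 = (19/8)/(22/3) = 57/176
  n = 3: D(3) = 3(3 + 5/3) = 14; numerator = 3(57/176) - 1(9/8) = -27/176; a_3 = (-27/176)/(14) = -27/2464
  n = 4: D(4) = 4(4 + 5/3) = 68/3; numerator = 3(-27/2464) - 1(57/176) = -879/2464; a_4 = (-879/2464)/(68/3) = -2637/167552
  n = 5: D(5) = 5(5 + 5/3) = 100/3; numerator = 3(-2637/167552) - 1(-27/2464) = -6075/167552; a_5 = (-6075/167552)/(100/3) = -729/670208

r = 2/3; a_0 = 1; a_1 = 9/8; a_2 = 57/176; a_3 = -27/2464; a_4 = -2637/167552; a_5 = -729/670208


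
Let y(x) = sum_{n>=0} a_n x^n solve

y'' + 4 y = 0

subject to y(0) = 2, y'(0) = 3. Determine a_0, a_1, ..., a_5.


Ansatz: y(x) = sum_{n>=0} a_n x^n, so y'(x) = sum_{n>=1} n a_n x^(n-1) and y''(x) = sum_{n>=2} n(n-1) a_n x^(n-2).
Substitute into P(x) y'' + Q(x) y' + R(x) y = 0 with P(x) = 1, Q(x) = 0, R(x) = 4, and match powers of x.
Initial conditions: a_0 = 2, a_1 = 3.
Setting the coefficient of each power of x to zero and solving order by order (substituting the coefficients already found):
  x^0: 2 a_2 + 4 a_0 = 0  ->  2 a_2 = -4 a_0 = -8  ->  a_2 = -4
  x^1: 6 a_3 + 4 a_1 = 0  ->  6 a_3 = -4 a_1 = -12  ->  a_3 = -2
  x^2: 12 a_4 + 4 a_2 = 0  ->  12 a_4 = -4 a_2 = 16  ->  a_4 = 4/3
  x^3: 20 a_5 + 4 a_3 = 0  ->  20 a_5 = -4 a_3 = 8  ->  a_5 = 2/5
Truncated series: y(x) = 2 + 3 x - 4 x^2 - 2 x^3 + (4/3) x^4 + (2/5) x^5 + O(x^6).

a_0 = 2; a_1 = 3; a_2 = -4; a_3 = -2; a_4 = 4/3; a_5 = 2/5


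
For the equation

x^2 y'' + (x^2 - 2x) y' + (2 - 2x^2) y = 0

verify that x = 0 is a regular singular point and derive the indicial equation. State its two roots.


Divide by x^2 to reach normal form y'' + P_1(x) y' + P_2(x) y = 0 with P_1(x) = 1 - 2/x and P_2(x) = -2 + 2/x^2.
x = 0 is a singular point because the y'-coefficient 1 - 2/x has a pole at x = 0 and the y-coefficient -2 + 2/x^2 has a pole at x = 0.
It is a regular singular point because x P_1(x) = p(x) = x - 2 and x^2 P_2(x) = q(x) = 2 - 2x^2 are polynomials, hence analytic at x = 0.
p(0) = -2,  q(0) = 2.
Indicial equation: r(r-1) + p(0) r + q(0) = 0, i.e. r^2 + (p(0) - 1) r + q(0) = 0, i.e. r^2 - 3 r + 2 = 0.
Discriminant: (-3)^2 - 4(2) = 1, so r = (3 ± 1)/2.
Solving: r_1 = 2, r_2 = 1.

indicial: r^2 - 3 r + 2 = 0; roots r_1 = 2, r_2 = 1


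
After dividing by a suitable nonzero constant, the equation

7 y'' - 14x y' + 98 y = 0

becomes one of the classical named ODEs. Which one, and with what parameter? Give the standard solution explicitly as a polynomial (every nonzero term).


All three coefficients share the factor 7; dividing through by 7 gives  y'' - 2x y' + 14 y = 0.
This matches the Hermite equation y'' - 2x y' + 2n y = 0 with 2n = 14, so n = 7; the polynomial solution is H_7(x).
With y = sum_k a_k x^k, matching x^k gives (k+2)(k+1) a_{k+2} = 2(k - n) a_k = 2(k - 7) a_k. The right side vanishes at k = 7, so the series with the parity of 7 terminates at degree 7.
Standard normalization: leading coefficient of H_n is 2^n, so a_7 = 2^7 = 128. Work downward with a_k = (k+1)(k+2) a_{k+2} / (2(k - n)):
  a_5 = (6)(7)(128) / (2(5 - 7)) = 5376/(-4) = -1344
  a_3 = (4)(5)(-1344) / (2(3 - 7)) = -26880/(-8) = 3360
  a_1 = (2)(3)(3360) / (2(1 - 7)) = 20160/(-12) = -1680
Hence H_7(x) = 128 x^7 - 1344 x^5 + 3360 x^3 - 1680 x.

H_7(x); series = 128 x^7 - 1344 x^5 + 3360 x^3 - 1680 x


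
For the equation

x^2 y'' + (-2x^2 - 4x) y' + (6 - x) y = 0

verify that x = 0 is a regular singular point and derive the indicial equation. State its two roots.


Divide by x^2 to reach normal form y'' + P_1(x) y' + P_2(x) y = 0 with P_1(x) = -2 - 4/x and P_2(x) = -1/x + 6/x^2.
x = 0 is a singular point because the y'-coefficient -2 - 4/x has a pole at x = 0 and the y-coefficient -1/x + 6/x^2 has a pole at x = 0.
It is a regular singular point because x P_1(x) = p(x) = -2x - 4 and x^2 P_2(x) = q(x) = 6 - x are polynomials, hence analytic at x = 0.
p(0) = -4,  q(0) = 6.
Indicial equation: r(r-1) + p(0) r + q(0) = 0, i.e. r^2 + (p(0) - 1) r + q(0) = 0, i.e. r^2 - 5 r + 6 = 0.
Discriminant: (-5)^2 - 4(6) = 1, so r = (5 ± 1)/2.
Solving: r_1 = 3, r_2 = 2.

indicial: r^2 - 5 r + 6 = 0; roots r_1 = 3, r_2 = 2


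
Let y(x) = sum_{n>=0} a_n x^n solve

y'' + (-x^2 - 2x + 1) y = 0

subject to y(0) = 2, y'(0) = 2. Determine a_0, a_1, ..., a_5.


Ansatz: y(x) = sum_{n>=0} a_n x^n, so y'(x) = sum_{n>=1} n a_n x^(n-1) and y''(x) = sum_{n>=2} n(n-1) a_n x^(n-2).
Substitute into P(x) y'' + Q(x) y' + R(x) y = 0 with P(x) = 1, Q(x) = 0, R(x) = -x^2 - 2x + 1, and match powers of x.
Initial conditions: a_0 = 2, a_1 = 2.
Setting the coefficient of each power of x to zero and solving order by order (substituting the coefficients already found):
  x^0: 2 a_2 + a_0 = 0  ->  2 a_2 = -a_0 = -2  ->  a_2 = -1
  x^1: 6 a_3 + a_1 - 2 a_0 = 0  ->  6 a_3 = -a_1 + 2 a_0 = 2  ->  a_3 = 1/3
  x^2: 12 a_4 + a_2 - 2 a_1 - a_0 = 0  ->  12 a_4 = -a_2 + 2 a_1 + a_0 = 7  ->  a_4 = 7/12
  x^3: 20 a_5 + a_3 - 2 a_2 - a_1 = 0  ->  20 a_5 = -a_3 + 2 a_2 + a_1 = -1/3  ->  a_5 = -1/60
Truncated series: y(x) = 2 + 2 x - x^2 + (1/3) x^3 + (7/12) x^4 - (1/60) x^5 + O(x^6).

a_0 = 2; a_1 = 2; a_2 = -1; a_3 = 1/3; a_4 = 7/12; a_5 = -1/60


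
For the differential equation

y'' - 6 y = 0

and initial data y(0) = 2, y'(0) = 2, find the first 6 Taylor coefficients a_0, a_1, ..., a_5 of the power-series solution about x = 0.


Ansatz: y(x) = sum_{n>=0} a_n x^n, so y'(x) = sum_{n>=1} n a_n x^(n-1) and y''(x) = sum_{n>=2} n(n-1) a_n x^(n-2).
Substitute into P(x) y'' + Q(x) y' + R(x) y = 0 with P(x) = 1, Q(x) = 0, R(x) = -6, and match powers of x.
Initial conditions: a_0 = 2, a_1 = 2.
Setting the coefficient of each power of x to zero and solving order by order (substituting the coefficients already found):
  x^0: 2 a_2 - 6 a_0 = 0  ->  2 a_2 = 6 a_0 = 12  ->  a_2 = 6
  x^1: 6 a_3 - 6 a_1 = 0  ->  6 a_3 = 6 a_1 = 12  ->  a_3 = 2
  x^2: 12 a_4 - 6 a_2 = 0  ->  12 a_4 = 6 a_2 = 36  ->  a_4 = 3
  x^3: 20 a_5 - 6 a_3 = 0  ->  20 a_5 = 6 a_3 = 12  ->  a_5 = 3/5
Truncated series: y(x) = 2 + 2 x + 6 x^2 + 2 x^3 + 3 x^4 + (3/5) x^5 + O(x^6).

a_0 = 2; a_1 = 2; a_2 = 6; a_3 = 2; a_4 = 3; a_5 = 3/5


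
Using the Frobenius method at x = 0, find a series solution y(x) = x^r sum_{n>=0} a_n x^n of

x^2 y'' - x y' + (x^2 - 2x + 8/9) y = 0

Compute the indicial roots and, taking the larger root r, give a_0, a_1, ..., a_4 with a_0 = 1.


Write in Frobenius form y'' + (p(x)/x) y' + (q(x)/x^2) y = 0:
  p(x) = -1,  q(x) = x^2 - 2x + 8/9.
Indicial equation: r(r-1) + (-1) r + (8/9) = 0 -> roots r_1 = 4/3, r_2 = 2/3.
Take r = r_1 = 4/3. Let y(x) = x^r sum_{n>=0} a_n x^n with a_0 = 1.
Substitute y = x^r sum a_n x^n and match x^{r+n}. The recurrence is
  D(n) a_n - 2 a_{n-1} + 1 a_{n-2} = 0,  where D(n) = (r+n)(r+n-1) + (-1)(r+n) + (8/9).
  a_n = [2 a_{n-1} - 1 a_{n-2}] / D(n).
Since the indicial polynomial factors as (r - r_1)(r - r_2), D(n) = (r_1 + n - r_1)(r_1 + n - r_2) = n(n + 2/3).
Evaluating step by step (a_0 = 1):
  n = 1: D(1) = 1(1 + 2/3) = 5/3; numerator = 2(1) = 2; a_1 = (2)/(5/3) = 6/5
  n = 2: D(2) = 2(2 + 2/3) = 16/3; numerator = 2(6/5) - 1(1) = 7/5; a_2 = (7/5)/(16/3) = 21/80
  n = 3: D(3) = 3(3 + 2/3) = 11; numerator = 2(21/80) - 1(6/5) = -27/40; a_3 = (-27/40)/(11) = -27/440
  n = 4: D(4) = 4(4 + 2/3) = 56/3; numerator = 2(-27/440) - 1(21/80) = -339/880; a_4 = (-339/880)/(56/3) = -1017/49280

r = 4/3; a_0 = 1; a_1 = 6/5; a_2 = 21/80; a_3 = -27/440; a_4 = -1017/49280


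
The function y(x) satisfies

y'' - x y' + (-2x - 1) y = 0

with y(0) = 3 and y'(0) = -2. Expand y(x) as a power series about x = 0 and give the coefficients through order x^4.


Ansatz: y(x) = sum_{n>=0} a_n x^n, so y'(x) = sum_{n>=1} n a_n x^(n-1) and y''(x) = sum_{n>=2} n(n-1) a_n x^(n-2).
Substitute into P(x) y'' + Q(x) y' + R(x) y = 0 with P(x) = 1, Q(x) = -x, R(x) = -2x - 1, and match powers of x.
Initial conditions: a_0 = 3, a_1 = -2.
Setting the coefficient of each power of x to zero and solving order by order (substituting the coefficients already found):
  x^0: 2 a_2 - a_0 = 0  ->  2 a_2 = a_0 = 3  ->  a_2 = 3/2
  x^1: 6 a_3 - 2 a_1 - 2 a_0 = 0  ->  6 a_3 = 2 a_1 + 2 a_0 = 2  ->  a_3 = 1/3
  x^2: 12 a_4 - 3 a_2 - 2 a_1 = 0  ->  12 a_4 = 3 a_2 + 2 a_1 = 1/2  ->  a_4 = 1/24
Truncated series: y(x) = 3 - 2 x + (3/2) x^2 + (1/3) x^3 + (1/24) x^4 + O(x^5).

a_0 = 3; a_1 = -2; a_2 = 3/2; a_3 = 1/3; a_4 = 1/24


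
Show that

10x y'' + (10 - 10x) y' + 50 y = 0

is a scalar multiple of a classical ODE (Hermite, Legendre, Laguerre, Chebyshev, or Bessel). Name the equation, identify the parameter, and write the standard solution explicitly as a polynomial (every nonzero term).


All three coefficients share the factor 10; dividing through by 10 gives  x y'' + (1 - x) y' + 5 y = 0.
This matches the Laguerre equation x y'' + (1 - x) y' + n y = 0 with n = 5; the polynomial solution is L_5(x).
With y = sum_k a_k x^k, matching x^k gives (k+1)k a_{k+1} + (k+1) a_{k+1} - k a_k + n a_k = 0, i.e. (k+1)^2 a_{k+1} = (k - n) a_k = (k - 5) a_k. The right side vanishes at k = 5, so the series terminates at degree 5.
Standard normalization L_n(0) = 1 gives a_0 = 1. Work upward with a_{k+1} = (k - 5) a_k / (k+1)^2:
  a_1 = (0 - 5)(1) / 1^2 = -5/1 = -5
  a_2 = (1 - 5)(-5) / 2^2 = 20/4 = 5
  a_3 = (2 - 5)(5) / 3^2 = -15/9 = -5/3
  a_4 = (3 - 5)(-5/3) / 4^2 = (10/3)/16 = 5/24
  a_5 = (4 - 5)(5/24) / 5^2 = (-5/24)/25 = -1/120
Hence L_5(x) = -x^5/120 + 5 x^4/24 - 5 x^3/3 + 5 x^2 - 5 x + 1.

L_5(x); series = -x^5/120 + 5 x^4/24 - 5 x^3/3 + 5 x^2 - 5 x + 1


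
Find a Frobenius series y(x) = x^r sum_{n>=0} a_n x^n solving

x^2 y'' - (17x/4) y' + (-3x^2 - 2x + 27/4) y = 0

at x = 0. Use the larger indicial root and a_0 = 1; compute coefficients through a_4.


Write in Frobenius form y'' + (p(x)/x) y' + (q(x)/x^2) y = 0:
  p(x) = -17/4,  q(x) = -3x^2 - 2x + 27/4.
Indicial equation: r(r-1) + (-17/4) r + (27/4) = 0 -> roots r_1 = 3, r_2 = 9/4.
Take r = r_1 = 3. Let y(x) = x^r sum_{n>=0} a_n x^n with a_0 = 1.
Substitute y = x^r sum a_n x^n and match x^{r+n}. The recurrence is
  D(n) a_n - 2 a_{n-1} - 3 a_{n-2} = 0,  where D(n) = (r+n)(r+n-1) + (-17/4)(r+n) + (27/4).
  a_n = [2 a_{n-1} + 3 a_{n-2}] / D(n).
Since the indicial polynomial factors as (r - r_1)(r - r_2), D(n) = (r_1 + n - r_1)(r_1 + n - r_2) = n(n + 3/4).
Evaluating step by step (a_0 = 1):
  n = 1: D(1) = 1(1 + 3/4) = 7/4; numerator = 2(1) = 2; a_1 = (2)/(7/4) = 8/7
  n = 2: D(2) = 2(2 + 3/4) = 11/2; numerator = 2(8/7) + 3(1) = 37/7; a_2 = (37/7)/(11/2) = 74/77
  n = 3: D(3) = 3(3 + 3/4) = 45/4; numerator = 2(74/77) + 3(8/7) = 412/77; a_3 = (412/77)/(45/4) = 1648/3465
  n = 4: D(4) = 4(4 + 3/4) = 19; numerator = 2(1648/3465) + 3(74/77) = 1898/495; a_4 = (1898/495)/(19) = 1898/9405

r = 3; a_0 = 1; a_1 = 8/7; a_2 = 74/77; a_3 = 1648/3465; a_4 = 1898/9405


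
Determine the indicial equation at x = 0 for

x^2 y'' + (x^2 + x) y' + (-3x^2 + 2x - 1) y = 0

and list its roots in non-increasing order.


Divide by x^2 to reach normal form y'' + P_1(x) y' + P_2(x) y = 0 with P_1(x) = 1 + 1/x and P_2(x) = -3 + 2/x - 1/x^2.
x = 0 is a singular point because the y'-coefficient 1 + 1/x has a pole at x = 0 and the y-coefficient -3 + 2/x - 1/x^2 has a pole at x = 0.
It is a regular singular point because x P_1(x) = p(x) = x + 1 and x^2 P_2(x) = q(x) = -3x^2 + 2x - 1 are polynomials, hence analytic at x = 0.
p(0) = 1,  q(0) = -1.
Indicial equation: r(r-1) + p(0) r + q(0) = 0, i.e. r^2 + (p(0) - 1) r + q(0) = 0, i.e. r^2 - 1 = 0.
Discriminant: (0)^2 - 4(-1) = 4, so r = (0 ± 2)/2.
Solving: r_1 = 1, r_2 = -1.

indicial: r^2 - 1 = 0; roots r_1 = 1, r_2 = -1


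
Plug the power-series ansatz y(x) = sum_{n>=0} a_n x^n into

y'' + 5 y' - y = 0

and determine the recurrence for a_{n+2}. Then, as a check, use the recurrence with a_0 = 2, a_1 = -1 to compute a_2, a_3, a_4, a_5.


Substitute y = sum_n a_n x^n.
y''(x) has coefficient (n+2)(n+1) a_{n+2} at x^n;
5 y'(x) has coefficient 5 (n+1) a_{n+1} at x^n;
-y(x) has coefficient -1 a_n at x^n.
Matching x^n: (n+2)(n+1) a_{n+2} + 5 (n+1) a_{n+1} - 1 a_n = 0.
Thus a_{n+2} = [-5 (n+1) a_{n+1} + 1 a_n] / ((n+1)(n+2)).

Check with a_0 = 2, a_1 = -1 (apply the recurrence for n = 0, 1, 2, 3): a_0 = 2, a_1 = -1, a_2 = 7/2, a_3 = -6, a_4 = 187/24, a_5 = -971/120.

a_(n+2) = [-5 (n+1) a_(n+1) + 1 a_n] / ((n+1)(n+2)); check: a_0 = 2, a_1 = -1, a_2 = 7/2, a_3 = -6, a_4 = 187/24, a_5 = -971/120


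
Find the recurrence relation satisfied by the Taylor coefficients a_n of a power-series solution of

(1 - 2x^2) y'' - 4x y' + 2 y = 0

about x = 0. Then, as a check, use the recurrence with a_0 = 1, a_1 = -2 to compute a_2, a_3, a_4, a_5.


Substitute y = sum_n a_n x^n.
(1 - 2 x^2) y'' contributes (n+2)(n+1) a_{n+2} - 2 n(n-1) a_n at x^n.
-4 x y'(x) contributes -4 n a_n at x^n.
2 y(x) contributes 2 a_n at x^n.
Matching x^n: (n+2)(n+1) a_{n+2} + (-2 n(n-1) - 4 n + 2) a_n = 0.
Thus a_{n+2} = (2 n(n-1) + 4 n - 2) / ((n+1)(n+2)) * a_n.

Check with a_0 = 1, a_1 = -2 (apply the recurrence for n = 0, 1, 2, 3): a_0 = 1, a_1 = -2, a_2 = -1, a_3 = -2/3, a_4 = -5/6, a_5 = -11/15.

a_(n+2) = (2 n(n-1) + 4 n - 2) / ((n+1)(n+2)) * a_n; check: a_0 = 1, a_1 = -2, a_2 = -1, a_3 = -2/3, a_4 = -5/6, a_5 = -11/15


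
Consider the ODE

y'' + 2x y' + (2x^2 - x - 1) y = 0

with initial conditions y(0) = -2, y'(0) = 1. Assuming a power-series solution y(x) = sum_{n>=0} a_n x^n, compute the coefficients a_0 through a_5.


Ansatz: y(x) = sum_{n>=0} a_n x^n, so y'(x) = sum_{n>=1} n a_n x^(n-1) and y''(x) = sum_{n>=2} n(n-1) a_n x^(n-2).
Substitute into P(x) y'' + Q(x) y' + R(x) y = 0 with P(x) = 1, Q(x) = 2x, R(x) = 2x^2 - x - 1, and match powers of x.
Initial conditions: a_0 = -2, a_1 = 1.
Setting the coefficient of each power of x to zero and solving order by order (substituting the coefficients already found):
  x^0: 2 a_2 - a_0 = 0  ->  2 a_2 = a_0 = -2  ->  a_2 = -1
  x^1: 6 a_3 + a_1 - a_0 = 0  ->  6 a_3 = -a_1 + a_0 = -3  ->  a_3 = -1/2
  x^2: 12 a_4 + 3 a_2 - a_1 + 2 a_0 = 0  ->  12 a_4 = -3 a_2 + a_1 - 2 a_0 = 8  ->  a_4 = 2/3
  x^3: 20 a_5 + 5 a_3 - a_2 + 2 a_1 = 0  ->  20 a_5 = -5 a_3 + a_2 - 2 a_1 = -1/2  ->  a_5 = -1/40
Truncated series: y(x) = -2 + x - x^2 - (1/2) x^3 + (2/3) x^4 - (1/40) x^5 + O(x^6).

a_0 = -2; a_1 = 1; a_2 = -1; a_3 = -1/2; a_4 = 2/3; a_5 = -1/40


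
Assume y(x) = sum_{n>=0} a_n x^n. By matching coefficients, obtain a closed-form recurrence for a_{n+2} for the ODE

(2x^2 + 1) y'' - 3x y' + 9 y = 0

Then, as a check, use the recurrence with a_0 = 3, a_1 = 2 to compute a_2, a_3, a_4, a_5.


Substitute y = sum_n a_n x^n.
(1 + 2 x^2) y'' contributes (n+2)(n+1) a_{n+2} + 2 n(n-1) a_n at x^n.
-3 x y'(x) contributes -3 n a_n at x^n.
9 y(x) contributes 9 a_n at x^n.
Matching x^n: (n+2)(n+1) a_{n+2} + (2 n(n-1) - 3 n + 9) a_n = 0.
Thus a_{n+2} = (-2 n(n-1) + 3 n - 9) / ((n+1)(n+2)) * a_n.

Check with a_0 = 3, a_1 = 2 (apply the recurrence for n = 0, 1, 2, 3): a_0 = 3, a_1 = 2, a_2 = -27/2, a_3 = -2, a_4 = 63/8, a_5 = 6/5.

a_(n+2) = (-2 n(n-1) + 3 n - 9) / ((n+1)(n+2)) * a_n; check: a_0 = 3, a_1 = 2, a_2 = -27/2, a_3 = -2, a_4 = 63/8, a_5 = 6/5


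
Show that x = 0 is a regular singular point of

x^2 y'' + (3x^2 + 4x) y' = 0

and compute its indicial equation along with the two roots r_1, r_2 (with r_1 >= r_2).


Divide by x^2 to reach normal form y'' + P_1(x) y' + P_2(x) y = 0 with P_1(x) = 3 + 4/x and P_2(x) = 0.
x = 0 is a singular point because the y'-coefficient 3 + 4/x has a pole at x = 0.
It is a regular singular point because x P_1(x) = p(x) = 3x + 4 and x^2 P_2(x) = q(x) = 0 are polynomials, hence analytic at x = 0.
p(0) = 4,  q(0) = 0.
Indicial equation: r(r-1) + p(0) r + q(0) = 0, i.e. r^2 + (p(0) - 1) r + q(0) = 0, i.e. r^2 + 3 r = 0.
Discriminant: (3)^2 - 4(0) = 9, so r = (-3 ± 3)/2.
Solving: r_1 = 0, r_2 = -3.

indicial: r^2 + 3 r = 0; roots r_1 = 0, r_2 = -3


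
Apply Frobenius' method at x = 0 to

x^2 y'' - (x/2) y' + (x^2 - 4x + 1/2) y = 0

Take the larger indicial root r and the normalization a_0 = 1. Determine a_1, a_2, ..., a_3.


Write in Frobenius form y'' + (p(x)/x) y' + (q(x)/x^2) y = 0:
  p(x) = -1/2,  q(x) = x^2 - 4x + 1/2.
Indicial equation: r(r-1) + (-1/2) r + (1/2) = 0 -> roots r_1 = 1, r_2 = 1/2.
Take r = r_1 = 1. Let y(x) = x^r sum_{n>=0} a_n x^n with a_0 = 1.
Substitute y = x^r sum a_n x^n and match x^{r+n}. The recurrence is
  D(n) a_n - 4 a_{n-1} + 1 a_{n-2} = 0,  where D(n) = (r+n)(r+n-1) + (-1/2)(r+n) + (1/2).
  a_n = [4 a_{n-1} - 1 a_{n-2}] / D(n).
Since the indicial polynomial factors as (r - r_1)(r - r_2), D(n) = (r_1 + n - r_1)(r_1 + n - r_2) = n(n + 1/2).
Evaluating step by step (a_0 = 1):
  n = 1: D(1) = 1(1 + 1/2) = 3/2; numerator = 4(1) = 4; a_1 = (4)/(3/2) = 8/3
  n = 2: D(2) = 2(2 + 1/2) = 5; numerator = 4(8/3) - 1(1) = 29/3; a_2 = (29/3)/(5) = 29/15
  n = 3: D(3) = 3(3 + 1/2) = 21/2; numerator = 4(29/15) - 1(8/3) = 76/15; a_3 = (76/15)/(21/2) = 152/315

r = 1; a_0 = 1; a_1 = 8/3; a_2 = 29/15; a_3 = 152/315


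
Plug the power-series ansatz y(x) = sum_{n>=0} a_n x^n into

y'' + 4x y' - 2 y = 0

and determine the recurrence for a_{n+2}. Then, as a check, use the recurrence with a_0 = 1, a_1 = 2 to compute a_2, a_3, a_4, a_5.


Substitute y = sum_n a_n x^n.
y''(x) has coefficient (n+2)(n+1) a_{n+2} at x^n;
4 x y'(x) has coefficient 4 n a_n at x^n (shift);
-2 y(x) has coefficient -2 a_n at x^n.
Matching x^n: (n+2)(n+1) a_{n+2} + (4n - 2) a_n = 0.
Thus a_{n+2} = (-4n + 2) / ((n+1)(n+2)) * a_n.

Check with a_0 = 1, a_1 = 2 (apply the recurrence for n = 0, 1, 2, 3): a_0 = 1, a_1 = 2, a_2 = 1, a_3 = -2/3, a_4 = -1/2, a_5 = 1/3.

a_(n+2) = (-4n + 2) / ((n+1)(n+2)) * a_n; check: a_0 = 1, a_1 = 2, a_2 = 1, a_3 = -2/3, a_4 = -1/2, a_5 = 1/3


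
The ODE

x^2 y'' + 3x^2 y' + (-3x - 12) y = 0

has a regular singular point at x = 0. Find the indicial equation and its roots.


Divide by x^2 to reach normal form y'' + P_1(x) y' + P_2(x) y = 0 with P_1(x) = 3 and P_2(x) = -3/x - 12/x^2.
x = 0 is a singular point because the y-coefficient -3/x - 12/x^2 has a pole at x = 0.
It is a regular singular point because x P_1(x) = p(x) = 3x and x^2 P_2(x) = q(x) = -3x - 12 are polynomials, hence analytic at x = 0.
p(0) = 0,  q(0) = -12.
Indicial equation: r(r-1) + p(0) r + q(0) = 0, i.e. r^2 + (p(0) - 1) r + q(0) = 0, i.e. r^2 - 1 r - 12 = 0.
Discriminant: (-1)^2 - 4(-12) = 49, so r = (1 ± 7)/2.
Solving: r_1 = 4, r_2 = -3.

indicial: r^2 - 1 r - 12 = 0; roots r_1 = 4, r_2 = -3


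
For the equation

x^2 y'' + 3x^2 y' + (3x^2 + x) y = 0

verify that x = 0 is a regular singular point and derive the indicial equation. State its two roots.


Divide by x^2 to reach normal form y'' + P_1(x) y' + P_2(x) y = 0 with P_1(x) = 3 and P_2(x) = 3 + 1/x.
x = 0 is a singular point because the y-coefficient 3 + 1/x has a pole at x = 0.
It is a regular singular point because x P_1(x) = p(x) = 3x and x^2 P_2(x) = q(x) = 3x^2 + x are polynomials, hence analytic at x = 0.
p(0) = 0,  q(0) = 0.
Indicial equation: r(r-1) + p(0) r + q(0) = 0, i.e. r^2 + (p(0) - 1) r + q(0) = 0, i.e. r^2 - 1 r = 0.
Discriminant: (-1)^2 - 4(0) = 1, so r = (1 ± 1)/2.
Solving: r_1 = 1, r_2 = 0.

indicial: r^2 - 1 r = 0; roots r_1 = 1, r_2 = 0


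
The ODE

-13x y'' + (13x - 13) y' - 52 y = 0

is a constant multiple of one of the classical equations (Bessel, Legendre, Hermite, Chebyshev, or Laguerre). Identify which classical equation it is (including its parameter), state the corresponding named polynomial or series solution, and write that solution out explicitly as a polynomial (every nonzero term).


All three coefficients share the factor -13; dividing through by -13 gives  x y'' + (1 - x) y' + 4 y = 0.
This matches the Laguerre equation x y'' + (1 - x) y' + n y = 0 with n = 4; the polynomial solution is L_4(x).
With y = sum_k a_k x^k, matching x^k gives (k+1)k a_{k+1} + (k+1) a_{k+1} - k a_k + n a_k = 0, i.e. (k+1)^2 a_{k+1} = (k - n) a_k = (k - 4) a_k. The right side vanishes at k = 4, so the series terminates at degree 4.
Standard normalization L_n(0) = 1 gives a_0 = 1. Work upward with a_{k+1} = (k - 4) a_k / (k+1)^2:
  a_1 = (0 - 4)(1) / 1^2 = -4/1 = -4
  a_2 = (1 - 4)(-4) / 2^2 = 12/4 = 3
  a_3 = (2 - 4)(3) / 3^2 = -6/9 = -2/3
  a_4 = (3 - 4)(-2/3) / 4^2 = (2/3)/16 = 1/24
Hence L_4(x) = x^4/24 - 2 x^3/3 + 3 x^2 - 4 x + 1.

L_4(x); series = x^4/24 - 2 x^3/3 + 3 x^2 - 4 x + 1


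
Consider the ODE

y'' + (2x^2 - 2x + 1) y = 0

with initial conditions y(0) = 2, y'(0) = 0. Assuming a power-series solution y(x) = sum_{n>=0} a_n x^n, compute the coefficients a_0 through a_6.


Ansatz: y(x) = sum_{n>=0} a_n x^n, so y'(x) = sum_{n>=1} n a_n x^(n-1) and y''(x) = sum_{n>=2} n(n-1) a_n x^(n-2).
Substitute into P(x) y'' + Q(x) y' + R(x) y = 0 with P(x) = 1, Q(x) = 0, R(x) = 2x^2 - 2x + 1, and match powers of x.
Initial conditions: a_0 = 2, a_1 = 0.
Setting the coefficient of each power of x to zero and solving order by order (substituting the coefficients already found):
  x^0: 2 a_2 + a_0 = 0  ->  2 a_2 = -a_0 = -2  ->  a_2 = -1
  x^1: 6 a_3 + a_1 - 2 a_0 = 0  ->  6 a_3 = -a_1 + 2 a_0 = 4  ->  a_3 = 2/3
  x^2: 12 a_4 + a_2 - 2 a_1 + 2 a_0 = 0  ->  12 a_4 = -a_2 + 2 a_1 - 2 a_0 = -3  ->  a_4 = -1/4
  x^3: 20 a_5 + a_3 - 2 a_2 + 2 a_1 = 0  ->  20 a_5 = -a_3 + 2 a_2 - 2 a_1 = -8/3  ->  a_5 = -2/15
  x^4: 30 a_6 + a_4 - 2 a_3 + 2 a_2 = 0  ->  30 a_6 = -a_4 + 2 a_3 - 2 a_2 = 43/12  ->  a_6 = 43/360
Truncated series: y(x) = 2 - x^2 + (2/3) x^3 - (1/4) x^4 - (2/15) x^5 + (43/360) x^6 + O(x^7).

a_0 = 2; a_1 = 0; a_2 = -1; a_3 = 2/3; a_4 = -1/4; a_5 = -2/15; a_6 = 43/360


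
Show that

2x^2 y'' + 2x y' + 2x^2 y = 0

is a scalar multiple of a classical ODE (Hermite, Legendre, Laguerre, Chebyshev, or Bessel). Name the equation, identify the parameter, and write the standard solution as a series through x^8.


All three coefficients share the factor 2; dividing through by 2 gives  x^2 y'' + x y' + x^2 y = 0.
This matches the Bessel equation x^2 y'' + x y' + (x^2 - nu^2) y = 0 with nu^2 = 0, so nu = 0; the solution bounded at x = 0 is J_0(x).
Frobenius at x = 0: indicial roots ±nu; for r = nu the recurrence k(k + 2nu) c_k = -c_{k-2} gives the standard series J_nu(x) = sum_{k>=0} (-1)^k / (k! (k+nu)!) (x/2)^(2k+nu). Evaluate the first 5 terms:
  k = 0: (-1)^0 / (0! * 0! * 2^0) x^0 = 1/(1*1*1) x^0 = (1) x^0
  k = 1: (-1)^1 / (1! * 1! * 2^2) x^2 = -1/(1*1*4) x^2 = (-1/4) x^2
  k = 2: (-1)^2 / (2! * 2! * 2^4) x^4 = 1/(2*2*16) x^4 = (1/64) x^4
  k = 3: (-1)^3 / (3! * 3! * 2^6) x^6 = -1/(6*6*64) x^6 = (-1/2304) x^6
  k = 4: (-1)^4 / (4! * 4! * 2^8) x^8 = 1/(24*24*256) x^8 = (1/147456) x^8
Hence J_0(x) = x^8/147456 - x^6/2304 + x^4/64 - x^2/4 + 1 + ....

J_0(x); series = x^8/147456 - x^6/2304 + x^4/64 - x^2/4 + 1


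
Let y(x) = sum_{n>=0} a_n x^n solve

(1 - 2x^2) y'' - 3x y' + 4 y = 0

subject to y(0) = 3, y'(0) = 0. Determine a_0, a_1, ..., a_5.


Ansatz: y(x) = sum_{n>=0} a_n x^n, so y'(x) = sum_{n>=1} n a_n x^(n-1) and y''(x) = sum_{n>=2} n(n-1) a_n x^(n-2).
Substitute into P(x) y'' + Q(x) y' + R(x) y = 0 with P(x) = 1 - 2x^2, Q(x) = -3x, R(x) = 4, and match powers of x.
Initial conditions: a_0 = 3, a_1 = 0.
Setting the coefficient of each power of x to zero and solving order by order (substituting the coefficients already found):
  x^0: 2 a_2 + 4 a_0 = 0  ->  2 a_2 = -4 a_0 = -12  ->  a_2 = -6
  x^1: 6 a_3 + a_1 = 0  ->  6 a_3 = -a_1 = 0  ->  a_3 = 0
  x^2: 12 a_4 - 6 a_2 = 0  ->  12 a_4 = 6 a_2 = -36  ->  a_4 = -3
  x^3: 20 a_5 - 17 a_3 = 0  ->  20 a_5 = 17 a_3 = 0  ->  a_5 = 0
Truncated series: y(x) = 3 - 6 x^2 - 3 x^4 + O(x^6).

a_0 = 3; a_1 = 0; a_2 = -6; a_3 = 0; a_4 = -3; a_5 = 0


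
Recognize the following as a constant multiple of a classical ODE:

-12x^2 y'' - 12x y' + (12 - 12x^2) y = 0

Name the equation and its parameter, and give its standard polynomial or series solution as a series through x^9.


All three coefficients share the factor -12; dividing through by -12 gives  x^2 y'' + x y' + (x^2 - 1) y = 0.
This matches the Bessel equation x^2 y'' + x y' + (x^2 - nu^2) y = 0 with nu^2 = 1, so nu = 1; the solution bounded at x = 0 is J_1(x).
Frobenius at x = 0: indicial roots ±nu; for r = nu the recurrence k(k + 2nu) c_k = -c_{k-2} gives the standard series J_nu(x) = sum_{k>=0} (-1)^k / (k! (k+nu)!) (x/2)^(2k+nu). Evaluate the first 5 terms:
  k = 0: (-1)^0 / (0! * 1! * 2^1) x^1 = 1/(1*1*2) x^1 = (1/2) x^1
  k = 1: (-1)^1 / (1! * 2! * 2^3) x^3 = -1/(1*2*8) x^3 = (-1/16) x^3
  k = 2: (-1)^2 / (2! * 3! * 2^5) x^5 = 1/(2*6*32) x^5 = (1/384) x^5
  k = 3: (-1)^3 / (3! * 4! * 2^7) x^7 = -1/(6*24*128) x^7 = (-1/18432) x^7
  k = 4: (-1)^4 / (4! * 5! * 2^9) x^9 = 1/(24*120*512) x^9 = (1/1474560) x^9
Hence J_1(x) = x^9/1474560 - x^7/18432 + x^5/384 - x^3/16 + x/2 + ....

J_1(x); series = x^9/1474560 - x^7/18432 + x^5/384 - x^3/16 + x/2


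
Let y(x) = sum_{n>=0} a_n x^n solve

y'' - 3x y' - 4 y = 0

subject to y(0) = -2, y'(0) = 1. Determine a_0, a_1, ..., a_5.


Ansatz: y(x) = sum_{n>=0} a_n x^n, so y'(x) = sum_{n>=1} n a_n x^(n-1) and y''(x) = sum_{n>=2} n(n-1) a_n x^(n-2).
Substitute into P(x) y'' + Q(x) y' + R(x) y = 0 with P(x) = 1, Q(x) = -3x, R(x) = -4, and match powers of x.
Initial conditions: a_0 = -2, a_1 = 1.
Setting the coefficient of each power of x to zero and solving order by order (substituting the coefficients already found):
  x^0: 2 a_2 - 4 a_0 = 0  ->  2 a_2 = 4 a_0 = -8  ->  a_2 = -4
  x^1: 6 a_3 - 7 a_1 = 0  ->  6 a_3 = 7 a_1 = 7  ->  a_3 = 7/6
  x^2: 12 a_4 - 10 a_2 = 0  ->  12 a_4 = 10 a_2 = -40  ->  a_4 = -10/3
  x^3: 20 a_5 - 13 a_3 = 0  ->  20 a_5 = 13 a_3 = 91/6  ->  a_5 = 91/120
Truncated series: y(x) = -2 + x - 4 x^2 + (7/6) x^3 - (10/3) x^4 + (91/120) x^5 + O(x^6).

a_0 = -2; a_1 = 1; a_2 = -4; a_3 = 7/6; a_4 = -10/3; a_5 = 91/120


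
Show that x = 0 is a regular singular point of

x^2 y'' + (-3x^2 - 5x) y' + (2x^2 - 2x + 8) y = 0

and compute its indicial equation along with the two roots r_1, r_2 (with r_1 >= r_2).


Divide by x^2 to reach normal form y'' + P_1(x) y' + P_2(x) y = 0 with P_1(x) = -3 - 5/x and P_2(x) = 2 - 2/x + 8/x^2.
x = 0 is a singular point because the y'-coefficient -3 - 5/x has a pole at x = 0 and the y-coefficient 2 - 2/x + 8/x^2 has a pole at x = 0.
It is a regular singular point because x P_1(x) = p(x) = -3x - 5 and x^2 P_2(x) = q(x) = 2x^2 - 2x + 8 are polynomials, hence analytic at x = 0.
p(0) = -5,  q(0) = 8.
Indicial equation: r(r-1) + p(0) r + q(0) = 0, i.e. r^2 + (p(0) - 1) r + q(0) = 0, i.e. r^2 - 6 r + 8 = 0.
Discriminant: (-6)^2 - 4(8) = 4, so r = (6 ± 2)/2.
Solving: r_1 = 4, r_2 = 2.

indicial: r^2 - 6 r + 8 = 0; roots r_1 = 4, r_2 = 2
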